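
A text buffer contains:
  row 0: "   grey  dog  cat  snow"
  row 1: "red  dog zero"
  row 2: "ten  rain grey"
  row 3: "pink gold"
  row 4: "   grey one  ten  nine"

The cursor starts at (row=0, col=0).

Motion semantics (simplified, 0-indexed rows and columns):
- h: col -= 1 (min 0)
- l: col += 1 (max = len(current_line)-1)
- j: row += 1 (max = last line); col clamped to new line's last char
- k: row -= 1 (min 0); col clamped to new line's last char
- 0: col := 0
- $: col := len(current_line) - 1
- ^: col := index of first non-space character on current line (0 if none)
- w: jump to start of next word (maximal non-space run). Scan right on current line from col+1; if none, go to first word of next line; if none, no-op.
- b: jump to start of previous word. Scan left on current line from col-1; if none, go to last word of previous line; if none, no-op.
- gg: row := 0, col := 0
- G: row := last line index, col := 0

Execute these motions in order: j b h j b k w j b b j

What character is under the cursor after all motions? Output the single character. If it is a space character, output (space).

Answer: r

Derivation:
After 1 (j): row=1 col=0 char='r'
After 2 (b): row=0 col=19 char='s'
After 3 (h): row=0 col=18 char='_'
After 4 (j): row=1 col=12 char='o'
After 5 (b): row=1 col=9 char='z'
After 6 (k): row=0 col=9 char='d'
After 7 (w): row=0 col=14 char='c'
After 8 (j): row=1 col=12 char='o'
After 9 (b): row=1 col=9 char='z'
After 10 (b): row=1 col=5 char='d'
After 11 (j): row=2 col=5 char='r'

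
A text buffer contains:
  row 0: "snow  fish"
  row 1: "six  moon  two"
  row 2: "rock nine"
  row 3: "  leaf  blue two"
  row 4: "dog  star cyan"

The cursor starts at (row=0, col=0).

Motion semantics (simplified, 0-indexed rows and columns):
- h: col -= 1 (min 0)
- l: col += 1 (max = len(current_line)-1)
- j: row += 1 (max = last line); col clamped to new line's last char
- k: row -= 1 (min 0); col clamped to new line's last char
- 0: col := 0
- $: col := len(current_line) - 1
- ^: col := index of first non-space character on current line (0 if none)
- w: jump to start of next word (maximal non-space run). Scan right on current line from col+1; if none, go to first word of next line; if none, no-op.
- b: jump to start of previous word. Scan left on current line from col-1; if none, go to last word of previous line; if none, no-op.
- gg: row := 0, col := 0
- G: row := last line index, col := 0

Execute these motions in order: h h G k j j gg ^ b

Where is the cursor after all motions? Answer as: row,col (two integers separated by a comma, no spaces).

After 1 (h): row=0 col=0 char='s'
After 2 (h): row=0 col=0 char='s'
After 3 (G): row=4 col=0 char='d'
After 4 (k): row=3 col=0 char='_'
After 5 (j): row=4 col=0 char='d'
After 6 (j): row=4 col=0 char='d'
After 7 (gg): row=0 col=0 char='s'
After 8 (^): row=0 col=0 char='s'
After 9 (b): row=0 col=0 char='s'

Answer: 0,0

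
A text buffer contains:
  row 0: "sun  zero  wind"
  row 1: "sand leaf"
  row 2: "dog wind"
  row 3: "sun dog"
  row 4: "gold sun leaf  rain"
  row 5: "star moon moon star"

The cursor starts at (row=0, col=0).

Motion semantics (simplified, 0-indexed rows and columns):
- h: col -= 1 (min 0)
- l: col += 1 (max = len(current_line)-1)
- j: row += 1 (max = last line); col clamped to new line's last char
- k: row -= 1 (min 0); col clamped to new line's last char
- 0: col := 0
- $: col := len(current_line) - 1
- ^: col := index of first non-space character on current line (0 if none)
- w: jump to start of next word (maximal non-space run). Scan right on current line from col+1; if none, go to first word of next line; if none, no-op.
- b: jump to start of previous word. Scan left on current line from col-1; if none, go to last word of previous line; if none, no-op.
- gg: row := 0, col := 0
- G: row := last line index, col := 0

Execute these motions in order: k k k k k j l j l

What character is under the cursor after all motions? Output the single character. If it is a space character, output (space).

Answer: g

Derivation:
After 1 (k): row=0 col=0 char='s'
After 2 (k): row=0 col=0 char='s'
After 3 (k): row=0 col=0 char='s'
After 4 (k): row=0 col=0 char='s'
After 5 (k): row=0 col=0 char='s'
After 6 (j): row=1 col=0 char='s'
After 7 (l): row=1 col=1 char='a'
After 8 (j): row=2 col=1 char='o'
After 9 (l): row=2 col=2 char='g'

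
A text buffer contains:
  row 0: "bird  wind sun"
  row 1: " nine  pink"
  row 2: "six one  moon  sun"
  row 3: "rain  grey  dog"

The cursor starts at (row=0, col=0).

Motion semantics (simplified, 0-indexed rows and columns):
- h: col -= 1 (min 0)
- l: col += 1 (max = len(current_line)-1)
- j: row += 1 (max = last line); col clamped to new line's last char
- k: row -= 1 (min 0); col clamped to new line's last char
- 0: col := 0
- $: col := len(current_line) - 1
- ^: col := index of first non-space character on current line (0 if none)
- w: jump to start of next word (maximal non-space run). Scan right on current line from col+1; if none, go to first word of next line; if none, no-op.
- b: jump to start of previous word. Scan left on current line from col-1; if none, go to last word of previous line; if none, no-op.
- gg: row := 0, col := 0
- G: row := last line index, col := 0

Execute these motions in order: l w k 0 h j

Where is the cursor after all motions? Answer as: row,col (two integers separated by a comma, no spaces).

Answer: 1,0

Derivation:
After 1 (l): row=0 col=1 char='i'
After 2 (w): row=0 col=6 char='w'
After 3 (k): row=0 col=6 char='w'
After 4 (0): row=0 col=0 char='b'
After 5 (h): row=0 col=0 char='b'
After 6 (j): row=1 col=0 char='_'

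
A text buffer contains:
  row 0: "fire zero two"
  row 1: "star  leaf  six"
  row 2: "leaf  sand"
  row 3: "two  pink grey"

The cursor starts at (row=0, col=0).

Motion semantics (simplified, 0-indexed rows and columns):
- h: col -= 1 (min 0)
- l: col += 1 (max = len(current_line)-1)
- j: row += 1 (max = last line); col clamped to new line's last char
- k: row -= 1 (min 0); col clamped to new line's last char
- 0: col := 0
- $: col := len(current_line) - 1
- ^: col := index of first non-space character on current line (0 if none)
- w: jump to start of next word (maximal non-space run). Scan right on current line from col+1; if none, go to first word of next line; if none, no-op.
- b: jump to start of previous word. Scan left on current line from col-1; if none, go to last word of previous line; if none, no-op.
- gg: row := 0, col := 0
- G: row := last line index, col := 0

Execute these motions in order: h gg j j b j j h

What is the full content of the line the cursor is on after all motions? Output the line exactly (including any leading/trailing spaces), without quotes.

After 1 (h): row=0 col=0 char='f'
After 2 (gg): row=0 col=0 char='f'
After 3 (j): row=1 col=0 char='s'
After 4 (j): row=2 col=0 char='l'
After 5 (b): row=1 col=12 char='s'
After 6 (j): row=2 col=9 char='d'
After 7 (j): row=3 col=9 char='_'
After 8 (h): row=3 col=8 char='k'

Answer: two  pink grey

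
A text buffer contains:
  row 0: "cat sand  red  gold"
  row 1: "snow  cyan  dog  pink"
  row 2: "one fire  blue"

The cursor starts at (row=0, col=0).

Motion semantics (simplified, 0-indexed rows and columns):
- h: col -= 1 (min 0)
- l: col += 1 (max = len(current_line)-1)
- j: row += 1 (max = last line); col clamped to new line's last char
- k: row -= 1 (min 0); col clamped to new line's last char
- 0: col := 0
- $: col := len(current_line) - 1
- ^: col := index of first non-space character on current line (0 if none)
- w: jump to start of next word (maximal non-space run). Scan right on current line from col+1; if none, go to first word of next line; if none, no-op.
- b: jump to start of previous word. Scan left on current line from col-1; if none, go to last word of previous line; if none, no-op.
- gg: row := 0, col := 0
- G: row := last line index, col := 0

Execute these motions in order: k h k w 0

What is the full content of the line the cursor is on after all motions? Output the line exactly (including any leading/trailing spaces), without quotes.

After 1 (k): row=0 col=0 char='c'
After 2 (h): row=0 col=0 char='c'
After 3 (k): row=0 col=0 char='c'
After 4 (w): row=0 col=4 char='s'
After 5 (0): row=0 col=0 char='c'

Answer: cat sand  red  gold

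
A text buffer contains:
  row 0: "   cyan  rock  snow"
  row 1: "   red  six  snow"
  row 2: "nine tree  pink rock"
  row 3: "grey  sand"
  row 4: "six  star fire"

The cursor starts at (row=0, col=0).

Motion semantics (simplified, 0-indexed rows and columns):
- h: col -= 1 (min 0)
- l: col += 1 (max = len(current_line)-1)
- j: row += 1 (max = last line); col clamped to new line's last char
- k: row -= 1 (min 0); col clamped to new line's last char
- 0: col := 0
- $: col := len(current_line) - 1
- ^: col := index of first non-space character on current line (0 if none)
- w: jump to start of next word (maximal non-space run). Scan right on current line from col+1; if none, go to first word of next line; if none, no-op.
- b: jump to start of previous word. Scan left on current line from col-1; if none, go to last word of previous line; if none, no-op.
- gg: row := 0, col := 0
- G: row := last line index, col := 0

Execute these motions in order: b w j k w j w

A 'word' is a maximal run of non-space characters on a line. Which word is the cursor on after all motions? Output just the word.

Answer: snow

Derivation:
After 1 (b): row=0 col=0 char='_'
After 2 (w): row=0 col=3 char='c'
After 3 (j): row=1 col=3 char='r'
After 4 (k): row=0 col=3 char='c'
After 5 (w): row=0 col=9 char='r'
After 6 (j): row=1 col=9 char='i'
After 7 (w): row=1 col=13 char='s'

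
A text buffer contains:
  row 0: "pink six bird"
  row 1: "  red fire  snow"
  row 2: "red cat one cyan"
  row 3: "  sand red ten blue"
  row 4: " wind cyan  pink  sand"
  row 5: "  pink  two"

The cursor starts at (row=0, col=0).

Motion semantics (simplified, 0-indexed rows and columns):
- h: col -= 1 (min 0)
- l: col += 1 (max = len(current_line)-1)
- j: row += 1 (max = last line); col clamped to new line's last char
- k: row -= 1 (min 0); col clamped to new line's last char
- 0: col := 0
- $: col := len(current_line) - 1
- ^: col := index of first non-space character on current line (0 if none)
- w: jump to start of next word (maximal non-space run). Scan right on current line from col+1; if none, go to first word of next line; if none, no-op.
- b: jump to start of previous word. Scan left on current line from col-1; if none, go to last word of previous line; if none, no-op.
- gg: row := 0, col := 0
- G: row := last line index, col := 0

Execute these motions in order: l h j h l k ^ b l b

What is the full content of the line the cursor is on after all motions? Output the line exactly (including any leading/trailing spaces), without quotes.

After 1 (l): row=0 col=1 char='i'
After 2 (h): row=0 col=0 char='p'
After 3 (j): row=1 col=0 char='_'
After 4 (h): row=1 col=0 char='_'
After 5 (l): row=1 col=1 char='_'
After 6 (k): row=0 col=1 char='i'
After 7 (^): row=0 col=0 char='p'
After 8 (b): row=0 col=0 char='p'
After 9 (l): row=0 col=1 char='i'
After 10 (b): row=0 col=0 char='p'

Answer: pink six bird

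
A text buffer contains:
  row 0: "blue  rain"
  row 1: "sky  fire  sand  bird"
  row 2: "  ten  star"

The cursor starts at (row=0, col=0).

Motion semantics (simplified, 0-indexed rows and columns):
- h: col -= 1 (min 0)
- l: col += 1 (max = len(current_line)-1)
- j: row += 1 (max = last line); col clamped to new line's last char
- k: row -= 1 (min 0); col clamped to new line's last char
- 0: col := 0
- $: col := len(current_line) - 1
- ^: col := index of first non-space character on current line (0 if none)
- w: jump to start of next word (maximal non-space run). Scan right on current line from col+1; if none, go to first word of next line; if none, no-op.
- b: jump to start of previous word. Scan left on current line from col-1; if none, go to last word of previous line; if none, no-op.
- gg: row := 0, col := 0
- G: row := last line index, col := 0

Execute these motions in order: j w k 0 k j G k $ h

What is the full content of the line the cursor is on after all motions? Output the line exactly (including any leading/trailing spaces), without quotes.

Answer: sky  fire  sand  bird

Derivation:
After 1 (j): row=1 col=0 char='s'
After 2 (w): row=1 col=5 char='f'
After 3 (k): row=0 col=5 char='_'
After 4 (0): row=0 col=0 char='b'
After 5 (k): row=0 col=0 char='b'
After 6 (j): row=1 col=0 char='s'
After 7 (G): row=2 col=0 char='_'
After 8 (k): row=1 col=0 char='s'
After 9 ($): row=1 col=20 char='d'
After 10 (h): row=1 col=19 char='r'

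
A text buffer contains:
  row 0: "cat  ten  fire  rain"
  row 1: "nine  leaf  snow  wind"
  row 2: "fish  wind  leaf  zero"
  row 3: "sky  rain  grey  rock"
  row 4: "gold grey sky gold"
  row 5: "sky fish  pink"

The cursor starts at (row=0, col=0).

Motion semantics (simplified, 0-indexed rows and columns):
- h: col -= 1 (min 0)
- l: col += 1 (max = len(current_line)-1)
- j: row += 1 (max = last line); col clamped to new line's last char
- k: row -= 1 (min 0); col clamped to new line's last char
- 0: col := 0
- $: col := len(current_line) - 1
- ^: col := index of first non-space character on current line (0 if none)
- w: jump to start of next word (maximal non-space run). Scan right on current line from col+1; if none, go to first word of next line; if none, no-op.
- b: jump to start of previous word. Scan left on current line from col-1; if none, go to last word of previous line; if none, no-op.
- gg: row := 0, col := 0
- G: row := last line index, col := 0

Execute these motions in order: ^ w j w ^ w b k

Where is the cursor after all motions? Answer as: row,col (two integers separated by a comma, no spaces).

Answer: 0,0

Derivation:
After 1 (^): row=0 col=0 char='c'
After 2 (w): row=0 col=5 char='t'
After 3 (j): row=1 col=5 char='_'
After 4 (w): row=1 col=6 char='l'
After 5 (^): row=1 col=0 char='n'
After 6 (w): row=1 col=6 char='l'
After 7 (b): row=1 col=0 char='n'
After 8 (k): row=0 col=0 char='c'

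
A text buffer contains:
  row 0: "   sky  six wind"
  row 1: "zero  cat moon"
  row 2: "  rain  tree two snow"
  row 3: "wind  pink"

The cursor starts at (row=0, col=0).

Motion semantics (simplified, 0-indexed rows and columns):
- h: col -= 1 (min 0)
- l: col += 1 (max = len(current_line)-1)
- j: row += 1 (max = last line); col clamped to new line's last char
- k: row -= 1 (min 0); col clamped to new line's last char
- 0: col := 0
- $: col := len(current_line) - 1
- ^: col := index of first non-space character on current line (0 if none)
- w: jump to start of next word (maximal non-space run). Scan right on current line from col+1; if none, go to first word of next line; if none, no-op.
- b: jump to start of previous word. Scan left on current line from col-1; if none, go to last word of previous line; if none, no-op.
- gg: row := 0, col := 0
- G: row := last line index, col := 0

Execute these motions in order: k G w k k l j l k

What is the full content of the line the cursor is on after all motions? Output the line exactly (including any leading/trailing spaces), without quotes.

After 1 (k): row=0 col=0 char='_'
After 2 (G): row=3 col=0 char='w'
After 3 (w): row=3 col=6 char='p'
After 4 (k): row=2 col=6 char='_'
After 5 (k): row=1 col=6 char='c'
After 6 (l): row=1 col=7 char='a'
After 7 (j): row=2 col=7 char='_'
After 8 (l): row=2 col=8 char='t'
After 9 (k): row=1 col=8 char='t'

Answer: zero  cat moon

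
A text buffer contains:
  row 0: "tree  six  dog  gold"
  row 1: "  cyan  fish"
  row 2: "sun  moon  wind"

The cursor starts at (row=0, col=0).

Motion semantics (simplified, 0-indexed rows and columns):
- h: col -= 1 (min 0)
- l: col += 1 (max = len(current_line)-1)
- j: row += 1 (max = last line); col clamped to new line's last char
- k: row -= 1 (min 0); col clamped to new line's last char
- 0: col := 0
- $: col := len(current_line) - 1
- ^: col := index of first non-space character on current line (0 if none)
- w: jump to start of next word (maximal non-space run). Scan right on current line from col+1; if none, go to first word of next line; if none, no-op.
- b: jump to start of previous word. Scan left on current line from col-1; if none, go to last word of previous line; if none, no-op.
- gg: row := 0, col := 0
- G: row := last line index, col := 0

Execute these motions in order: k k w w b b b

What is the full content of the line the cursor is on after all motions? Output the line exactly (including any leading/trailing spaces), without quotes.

Answer: tree  six  dog  gold

Derivation:
After 1 (k): row=0 col=0 char='t'
After 2 (k): row=0 col=0 char='t'
After 3 (w): row=0 col=6 char='s'
After 4 (w): row=0 col=11 char='d'
After 5 (b): row=0 col=6 char='s'
After 6 (b): row=0 col=0 char='t'
After 7 (b): row=0 col=0 char='t'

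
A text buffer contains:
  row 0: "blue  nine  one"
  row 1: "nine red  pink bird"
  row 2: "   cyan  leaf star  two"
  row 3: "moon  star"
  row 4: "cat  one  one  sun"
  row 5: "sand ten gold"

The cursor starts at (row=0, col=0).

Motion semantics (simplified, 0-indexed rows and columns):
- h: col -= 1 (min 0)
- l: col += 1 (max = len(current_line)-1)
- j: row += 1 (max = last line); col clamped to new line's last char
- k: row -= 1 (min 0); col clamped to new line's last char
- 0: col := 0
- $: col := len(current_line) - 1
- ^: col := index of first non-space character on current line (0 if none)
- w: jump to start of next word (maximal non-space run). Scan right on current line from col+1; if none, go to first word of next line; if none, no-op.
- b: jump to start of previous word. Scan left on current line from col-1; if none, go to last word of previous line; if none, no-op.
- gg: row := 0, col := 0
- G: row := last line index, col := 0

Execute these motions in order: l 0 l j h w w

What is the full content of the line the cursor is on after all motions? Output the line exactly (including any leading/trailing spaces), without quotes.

Answer: nine red  pink bird

Derivation:
After 1 (l): row=0 col=1 char='l'
After 2 (0): row=0 col=0 char='b'
After 3 (l): row=0 col=1 char='l'
After 4 (j): row=1 col=1 char='i'
After 5 (h): row=1 col=0 char='n'
After 6 (w): row=1 col=5 char='r'
After 7 (w): row=1 col=10 char='p'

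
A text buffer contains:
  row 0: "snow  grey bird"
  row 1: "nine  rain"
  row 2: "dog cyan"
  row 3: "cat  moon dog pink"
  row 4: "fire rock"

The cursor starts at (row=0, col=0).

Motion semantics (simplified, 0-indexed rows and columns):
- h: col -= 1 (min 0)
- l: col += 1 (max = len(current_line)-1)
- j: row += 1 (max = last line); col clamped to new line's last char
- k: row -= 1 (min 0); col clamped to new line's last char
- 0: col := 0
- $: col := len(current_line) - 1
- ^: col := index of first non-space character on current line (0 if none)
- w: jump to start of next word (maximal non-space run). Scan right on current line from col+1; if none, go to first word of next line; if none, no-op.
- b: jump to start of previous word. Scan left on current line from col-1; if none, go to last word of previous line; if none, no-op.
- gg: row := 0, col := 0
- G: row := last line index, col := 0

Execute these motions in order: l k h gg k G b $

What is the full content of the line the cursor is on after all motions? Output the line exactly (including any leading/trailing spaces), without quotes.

After 1 (l): row=0 col=1 char='n'
After 2 (k): row=0 col=1 char='n'
After 3 (h): row=0 col=0 char='s'
After 4 (gg): row=0 col=0 char='s'
After 5 (k): row=0 col=0 char='s'
After 6 (G): row=4 col=0 char='f'
After 7 (b): row=3 col=14 char='p'
After 8 ($): row=3 col=17 char='k'

Answer: cat  moon dog pink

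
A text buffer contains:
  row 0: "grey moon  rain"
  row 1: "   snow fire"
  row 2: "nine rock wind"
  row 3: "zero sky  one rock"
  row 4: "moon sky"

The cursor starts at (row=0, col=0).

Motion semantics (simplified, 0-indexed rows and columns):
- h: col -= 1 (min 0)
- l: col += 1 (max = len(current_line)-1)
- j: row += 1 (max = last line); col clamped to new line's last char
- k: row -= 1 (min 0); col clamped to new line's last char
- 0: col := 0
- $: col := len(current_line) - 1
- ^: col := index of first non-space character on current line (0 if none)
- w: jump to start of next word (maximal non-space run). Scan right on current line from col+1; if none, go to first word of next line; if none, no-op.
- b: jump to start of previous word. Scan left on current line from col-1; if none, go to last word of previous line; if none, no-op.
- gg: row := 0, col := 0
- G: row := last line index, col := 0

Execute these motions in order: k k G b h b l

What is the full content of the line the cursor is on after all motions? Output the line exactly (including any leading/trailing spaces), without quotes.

After 1 (k): row=0 col=0 char='g'
After 2 (k): row=0 col=0 char='g'
After 3 (G): row=4 col=0 char='m'
After 4 (b): row=3 col=14 char='r'
After 5 (h): row=3 col=13 char='_'
After 6 (b): row=3 col=10 char='o'
After 7 (l): row=3 col=11 char='n'

Answer: zero sky  one rock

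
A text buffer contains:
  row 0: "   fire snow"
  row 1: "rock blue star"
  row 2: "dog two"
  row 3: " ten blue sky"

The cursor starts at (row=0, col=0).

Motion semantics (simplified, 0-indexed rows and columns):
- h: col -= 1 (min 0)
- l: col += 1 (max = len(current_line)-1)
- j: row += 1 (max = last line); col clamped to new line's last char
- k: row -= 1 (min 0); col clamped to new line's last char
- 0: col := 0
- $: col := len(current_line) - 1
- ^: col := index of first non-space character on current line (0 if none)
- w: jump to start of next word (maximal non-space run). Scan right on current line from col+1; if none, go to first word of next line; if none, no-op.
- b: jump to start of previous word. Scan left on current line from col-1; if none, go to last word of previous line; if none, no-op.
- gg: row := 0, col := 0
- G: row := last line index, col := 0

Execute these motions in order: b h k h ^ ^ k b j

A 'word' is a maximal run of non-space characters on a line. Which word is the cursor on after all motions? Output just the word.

After 1 (b): row=0 col=0 char='_'
After 2 (h): row=0 col=0 char='_'
After 3 (k): row=0 col=0 char='_'
After 4 (h): row=0 col=0 char='_'
After 5 (^): row=0 col=3 char='f'
After 6 (^): row=0 col=3 char='f'
After 7 (k): row=0 col=3 char='f'
After 8 (b): row=0 col=3 char='f'
After 9 (j): row=1 col=3 char='k'

Answer: rock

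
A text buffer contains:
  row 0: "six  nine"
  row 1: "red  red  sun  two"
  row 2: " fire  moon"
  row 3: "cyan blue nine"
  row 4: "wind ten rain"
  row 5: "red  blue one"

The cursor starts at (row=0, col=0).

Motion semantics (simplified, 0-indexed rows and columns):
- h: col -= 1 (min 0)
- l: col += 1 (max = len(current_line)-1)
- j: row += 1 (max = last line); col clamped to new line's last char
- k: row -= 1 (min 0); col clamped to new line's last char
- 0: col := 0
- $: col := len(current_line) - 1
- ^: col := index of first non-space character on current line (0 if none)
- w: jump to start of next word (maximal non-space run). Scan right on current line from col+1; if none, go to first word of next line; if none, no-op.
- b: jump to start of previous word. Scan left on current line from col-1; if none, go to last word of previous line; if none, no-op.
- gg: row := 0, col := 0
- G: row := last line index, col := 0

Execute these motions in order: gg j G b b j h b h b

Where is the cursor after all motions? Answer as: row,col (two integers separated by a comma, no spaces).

Answer: 4,9

Derivation:
After 1 (gg): row=0 col=0 char='s'
After 2 (j): row=1 col=0 char='r'
After 3 (G): row=5 col=0 char='r'
After 4 (b): row=4 col=9 char='r'
After 5 (b): row=4 col=5 char='t'
After 6 (j): row=5 col=5 char='b'
After 7 (h): row=5 col=4 char='_'
After 8 (b): row=5 col=0 char='r'
After 9 (h): row=5 col=0 char='r'
After 10 (b): row=4 col=9 char='r'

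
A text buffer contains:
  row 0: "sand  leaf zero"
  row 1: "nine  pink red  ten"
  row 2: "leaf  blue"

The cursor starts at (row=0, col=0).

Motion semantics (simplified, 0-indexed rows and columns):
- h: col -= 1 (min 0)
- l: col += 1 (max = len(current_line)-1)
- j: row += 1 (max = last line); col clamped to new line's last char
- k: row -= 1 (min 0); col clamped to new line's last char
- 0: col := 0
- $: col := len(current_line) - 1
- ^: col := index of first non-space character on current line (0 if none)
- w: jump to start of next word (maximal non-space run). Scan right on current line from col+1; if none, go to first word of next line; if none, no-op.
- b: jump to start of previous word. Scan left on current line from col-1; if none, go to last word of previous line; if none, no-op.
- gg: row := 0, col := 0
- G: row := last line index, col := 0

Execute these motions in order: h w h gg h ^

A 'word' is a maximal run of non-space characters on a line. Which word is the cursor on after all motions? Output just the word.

Answer: sand

Derivation:
After 1 (h): row=0 col=0 char='s'
After 2 (w): row=0 col=6 char='l'
After 3 (h): row=0 col=5 char='_'
After 4 (gg): row=0 col=0 char='s'
After 5 (h): row=0 col=0 char='s'
After 6 (^): row=0 col=0 char='s'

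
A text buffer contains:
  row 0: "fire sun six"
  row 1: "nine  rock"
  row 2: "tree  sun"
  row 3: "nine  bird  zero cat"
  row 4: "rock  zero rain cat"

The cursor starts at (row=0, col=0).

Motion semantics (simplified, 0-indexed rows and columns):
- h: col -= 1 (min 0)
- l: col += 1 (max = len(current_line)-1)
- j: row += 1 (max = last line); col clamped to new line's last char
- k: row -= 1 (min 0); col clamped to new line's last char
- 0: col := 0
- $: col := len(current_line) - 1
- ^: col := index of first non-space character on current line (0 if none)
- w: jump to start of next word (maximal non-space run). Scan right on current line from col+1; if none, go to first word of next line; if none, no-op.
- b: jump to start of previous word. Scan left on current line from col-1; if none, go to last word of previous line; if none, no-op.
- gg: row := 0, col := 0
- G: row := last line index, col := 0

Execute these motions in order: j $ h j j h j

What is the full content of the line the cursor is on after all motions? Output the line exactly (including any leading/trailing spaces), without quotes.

After 1 (j): row=1 col=0 char='n'
After 2 ($): row=1 col=9 char='k'
After 3 (h): row=1 col=8 char='c'
After 4 (j): row=2 col=8 char='n'
After 5 (j): row=3 col=8 char='r'
After 6 (h): row=3 col=7 char='i'
After 7 (j): row=4 col=7 char='e'

Answer: rock  zero rain cat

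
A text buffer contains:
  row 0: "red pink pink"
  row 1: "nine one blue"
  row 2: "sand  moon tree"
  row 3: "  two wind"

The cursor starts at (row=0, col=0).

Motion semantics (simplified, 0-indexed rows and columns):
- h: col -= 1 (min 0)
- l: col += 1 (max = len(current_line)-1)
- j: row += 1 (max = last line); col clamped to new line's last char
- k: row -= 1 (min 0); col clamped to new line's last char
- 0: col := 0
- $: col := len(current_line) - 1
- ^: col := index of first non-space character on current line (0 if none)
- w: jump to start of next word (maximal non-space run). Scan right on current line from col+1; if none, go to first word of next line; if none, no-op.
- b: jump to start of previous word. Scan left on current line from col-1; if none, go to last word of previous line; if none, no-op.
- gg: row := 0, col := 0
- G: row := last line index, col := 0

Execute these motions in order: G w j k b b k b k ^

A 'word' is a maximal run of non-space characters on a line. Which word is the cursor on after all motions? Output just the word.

Answer: red

Derivation:
After 1 (G): row=3 col=0 char='_'
After 2 (w): row=3 col=2 char='t'
After 3 (j): row=3 col=2 char='t'
After 4 (k): row=2 col=2 char='n'
After 5 (b): row=2 col=0 char='s'
After 6 (b): row=1 col=9 char='b'
After 7 (k): row=0 col=9 char='p'
After 8 (b): row=0 col=4 char='p'
After 9 (k): row=0 col=4 char='p'
After 10 (^): row=0 col=0 char='r'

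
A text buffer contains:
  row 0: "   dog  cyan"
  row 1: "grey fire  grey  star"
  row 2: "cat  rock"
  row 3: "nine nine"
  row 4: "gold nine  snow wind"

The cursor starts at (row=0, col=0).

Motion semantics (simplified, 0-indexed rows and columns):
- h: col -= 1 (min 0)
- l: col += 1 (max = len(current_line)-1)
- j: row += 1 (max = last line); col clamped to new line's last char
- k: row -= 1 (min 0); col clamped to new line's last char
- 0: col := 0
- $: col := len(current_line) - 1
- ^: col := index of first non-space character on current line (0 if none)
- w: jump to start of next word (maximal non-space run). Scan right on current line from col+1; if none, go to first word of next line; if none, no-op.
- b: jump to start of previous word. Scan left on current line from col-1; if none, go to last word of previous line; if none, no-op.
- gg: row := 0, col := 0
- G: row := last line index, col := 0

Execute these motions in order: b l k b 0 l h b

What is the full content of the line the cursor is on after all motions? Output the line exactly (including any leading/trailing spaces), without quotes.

Answer:    dog  cyan

Derivation:
After 1 (b): row=0 col=0 char='_'
After 2 (l): row=0 col=1 char='_'
After 3 (k): row=0 col=1 char='_'
After 4 (b): row=0 col=1 char='_'
After 5 (0): row=0 col=0 char='_'
After 6 (l): row=0 col=1 char='_'
After 7 (h): row=0 col=0 char='_'
After 8 (b): row=0 col=0 char='_'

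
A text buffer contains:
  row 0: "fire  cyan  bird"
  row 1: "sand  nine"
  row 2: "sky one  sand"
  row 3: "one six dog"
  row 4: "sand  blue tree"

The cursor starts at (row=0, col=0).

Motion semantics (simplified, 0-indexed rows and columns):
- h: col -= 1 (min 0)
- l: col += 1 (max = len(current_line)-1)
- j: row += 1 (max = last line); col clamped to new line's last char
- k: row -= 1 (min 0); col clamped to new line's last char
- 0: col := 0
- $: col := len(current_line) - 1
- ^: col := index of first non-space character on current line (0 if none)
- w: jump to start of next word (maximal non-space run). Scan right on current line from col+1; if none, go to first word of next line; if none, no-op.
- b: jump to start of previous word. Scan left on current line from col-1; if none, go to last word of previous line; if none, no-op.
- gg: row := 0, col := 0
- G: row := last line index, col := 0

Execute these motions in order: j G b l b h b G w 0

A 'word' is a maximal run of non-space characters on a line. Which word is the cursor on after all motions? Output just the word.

After 1 (j): row=1 col=0 char='s'
After 2 (G): row=4 col=0 char='s'
After 3 (b): row=3 col=8 char='d'
After 4 (l): row=3 col=9 char='o'
After 5 (b): row=3 col=8 char='d'
After 6 (h): row=3 col=7 char='_'
After 7 (b): row=3 col=4 char='s'
After 8 (G): row=4 col=0 char='s'
After 9 (w): row=4 col=6 char='b'
After 10 (0): row=4 col=0 char='s'

Answer: sand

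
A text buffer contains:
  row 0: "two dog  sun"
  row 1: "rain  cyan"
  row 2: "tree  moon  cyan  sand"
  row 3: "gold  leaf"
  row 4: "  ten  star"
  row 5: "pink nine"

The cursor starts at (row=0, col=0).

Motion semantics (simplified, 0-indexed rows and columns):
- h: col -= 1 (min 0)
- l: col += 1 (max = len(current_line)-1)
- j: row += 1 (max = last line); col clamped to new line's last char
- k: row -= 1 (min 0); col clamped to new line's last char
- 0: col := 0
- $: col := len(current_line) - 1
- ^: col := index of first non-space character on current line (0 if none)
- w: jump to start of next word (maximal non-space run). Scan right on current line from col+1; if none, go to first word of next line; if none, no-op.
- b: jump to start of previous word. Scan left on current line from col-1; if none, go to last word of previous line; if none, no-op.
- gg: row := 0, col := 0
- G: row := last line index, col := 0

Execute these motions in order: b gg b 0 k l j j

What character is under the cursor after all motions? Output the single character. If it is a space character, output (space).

After 1 (b): row=0 col=0 char='t'
After 2 (gg): row=0 col=0 char='t'
After 3 (b): row=0 col=0 char='t'
After 4 (0): row=0 col=0 char='t'
After 5 (k): row=0 col=0 char='t'
After 6 (l): row=0 col=1 char='w'
After 7 (j): row=1 col=1 char='a'
After 8 (j): row=2 col=1 char='r'

Answer: r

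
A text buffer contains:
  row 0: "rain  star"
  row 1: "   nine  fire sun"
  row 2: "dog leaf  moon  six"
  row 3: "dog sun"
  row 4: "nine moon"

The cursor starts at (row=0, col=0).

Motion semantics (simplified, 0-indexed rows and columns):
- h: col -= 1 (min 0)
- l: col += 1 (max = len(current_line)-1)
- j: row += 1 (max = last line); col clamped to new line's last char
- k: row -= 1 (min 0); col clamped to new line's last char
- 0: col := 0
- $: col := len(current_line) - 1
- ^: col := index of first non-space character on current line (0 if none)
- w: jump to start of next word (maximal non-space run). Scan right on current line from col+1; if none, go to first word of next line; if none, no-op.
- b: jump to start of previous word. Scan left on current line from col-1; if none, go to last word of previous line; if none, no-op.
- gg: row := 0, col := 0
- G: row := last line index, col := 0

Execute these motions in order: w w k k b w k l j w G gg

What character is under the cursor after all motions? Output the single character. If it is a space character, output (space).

After 1 (w): row=0 col=6 char='s'
After 2 (w): row=1 col=3 char='n'
After 3 (k): row=0 col=3 char='n'
After 4 (k): row=0 col=3 char='n'
After 5 (b): row=0 col=0 char='r'
After 6 (w): row=0 col=6 char='s'
After 7 (k): row=0 col=6 char='s'
After 8 (l): row=0 col=7 char='t'
After 9 (j): row=1 col=7 char='_'
After 10 (w): row=1 col=9 char='f'
After 11 (G): row=4 col=0 char='n'
After 12 (gg): row=0 col=0 char='r'

Answer: r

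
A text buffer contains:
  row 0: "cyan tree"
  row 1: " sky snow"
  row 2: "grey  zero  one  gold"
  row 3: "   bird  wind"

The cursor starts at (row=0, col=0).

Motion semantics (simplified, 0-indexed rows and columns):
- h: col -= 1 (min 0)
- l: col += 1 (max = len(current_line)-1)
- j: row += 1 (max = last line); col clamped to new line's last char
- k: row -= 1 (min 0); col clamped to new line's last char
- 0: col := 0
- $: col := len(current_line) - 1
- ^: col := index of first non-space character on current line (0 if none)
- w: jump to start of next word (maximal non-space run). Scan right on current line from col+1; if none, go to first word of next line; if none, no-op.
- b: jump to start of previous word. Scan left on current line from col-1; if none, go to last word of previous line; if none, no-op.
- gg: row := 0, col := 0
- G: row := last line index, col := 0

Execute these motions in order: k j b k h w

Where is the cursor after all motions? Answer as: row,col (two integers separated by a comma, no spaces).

After 1 (k): row=0 col=0 char='c'
After 2 (j): row=1 col=0 char='_'
After 3 (b): row=0 col=5 char='t'
After 4 (k): row=0 col=5 char='t'
After 5 (h): row=0 col=4 char='_'
After 6 (w): row=0 col=5 char='t'

Answer: 0,5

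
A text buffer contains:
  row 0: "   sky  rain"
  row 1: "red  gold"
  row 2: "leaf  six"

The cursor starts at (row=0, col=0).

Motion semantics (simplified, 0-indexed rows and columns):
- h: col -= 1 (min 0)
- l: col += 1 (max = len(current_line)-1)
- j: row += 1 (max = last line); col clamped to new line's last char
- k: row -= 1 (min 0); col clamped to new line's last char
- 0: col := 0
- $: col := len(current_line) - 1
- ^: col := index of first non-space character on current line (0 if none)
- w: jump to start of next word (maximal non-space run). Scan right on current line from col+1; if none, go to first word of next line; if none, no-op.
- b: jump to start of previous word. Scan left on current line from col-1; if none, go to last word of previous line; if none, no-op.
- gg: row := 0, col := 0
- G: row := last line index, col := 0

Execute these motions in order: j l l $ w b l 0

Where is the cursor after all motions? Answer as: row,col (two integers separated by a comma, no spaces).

After 1 (j): row=1 col=0 char='r'
After 2 (l): row=1 col=1 char='e'
After 3 (l): row=1 col=2 char='d'
After 4 ($): row=1 col=8 char='d'
After 5 (w): row=2 col=0 char='l'
After 6 (b): row=1 col=5 char='g'
After 7 (l): row=1 col=6 char='o'
After 8 (0): row=1 col=0 char='r'

Answer: 1,0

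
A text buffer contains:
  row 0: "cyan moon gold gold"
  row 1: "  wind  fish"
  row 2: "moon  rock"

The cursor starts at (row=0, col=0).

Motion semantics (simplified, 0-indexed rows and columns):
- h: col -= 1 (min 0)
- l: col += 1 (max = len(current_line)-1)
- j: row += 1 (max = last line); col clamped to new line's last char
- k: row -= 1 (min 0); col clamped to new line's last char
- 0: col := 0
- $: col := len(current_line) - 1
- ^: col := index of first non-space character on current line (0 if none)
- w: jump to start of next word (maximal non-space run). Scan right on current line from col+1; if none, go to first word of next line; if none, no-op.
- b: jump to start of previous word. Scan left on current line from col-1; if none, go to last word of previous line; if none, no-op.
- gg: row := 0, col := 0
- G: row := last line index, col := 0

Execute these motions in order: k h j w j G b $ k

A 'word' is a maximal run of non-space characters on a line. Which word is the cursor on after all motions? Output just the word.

Answer: gold

Derivation:
After 1 (k): row=0 col=0 char='c'
After 2 (h): row=0 col=0 char='c'
After 3 (j): row=1 col=0 char='_'
After 4 (w): row=1 col=2 char='w'
After 5 (j): row=2 col=2 char='o'
After 6 (G): row=2 col=0 char='m'
After 7 (b): row=1 col=8 char='f'
After 8 ($): row=1 col=11 char='h'
After 9 (k): row=0 col=11 char='o'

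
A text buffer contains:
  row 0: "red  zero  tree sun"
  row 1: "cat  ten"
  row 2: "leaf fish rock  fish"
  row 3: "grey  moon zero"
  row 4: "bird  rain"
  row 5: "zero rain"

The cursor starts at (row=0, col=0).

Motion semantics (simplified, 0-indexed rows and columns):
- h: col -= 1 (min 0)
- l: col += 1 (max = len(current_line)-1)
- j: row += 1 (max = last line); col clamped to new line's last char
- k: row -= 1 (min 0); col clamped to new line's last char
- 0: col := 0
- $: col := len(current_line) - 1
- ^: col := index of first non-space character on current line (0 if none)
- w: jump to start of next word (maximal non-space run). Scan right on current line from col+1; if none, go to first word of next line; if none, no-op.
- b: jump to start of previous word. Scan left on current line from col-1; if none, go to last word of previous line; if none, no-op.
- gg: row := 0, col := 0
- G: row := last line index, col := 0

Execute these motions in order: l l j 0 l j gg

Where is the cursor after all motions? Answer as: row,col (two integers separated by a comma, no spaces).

Answer: 0,0

Derivation:
After 1 (l): row=0 col=1 char='e'
After 2 (l): row=0 col=2 char='d'
After 3 (j): row=1 col=2 char='t'
After 4 (0): row=1 col=0 char='c'
After 5 (l): row=1 col=1 char='a'
After 6 (j): row=2 col=1 char='e'
After 7 (gg): row=0 col=0 char='r'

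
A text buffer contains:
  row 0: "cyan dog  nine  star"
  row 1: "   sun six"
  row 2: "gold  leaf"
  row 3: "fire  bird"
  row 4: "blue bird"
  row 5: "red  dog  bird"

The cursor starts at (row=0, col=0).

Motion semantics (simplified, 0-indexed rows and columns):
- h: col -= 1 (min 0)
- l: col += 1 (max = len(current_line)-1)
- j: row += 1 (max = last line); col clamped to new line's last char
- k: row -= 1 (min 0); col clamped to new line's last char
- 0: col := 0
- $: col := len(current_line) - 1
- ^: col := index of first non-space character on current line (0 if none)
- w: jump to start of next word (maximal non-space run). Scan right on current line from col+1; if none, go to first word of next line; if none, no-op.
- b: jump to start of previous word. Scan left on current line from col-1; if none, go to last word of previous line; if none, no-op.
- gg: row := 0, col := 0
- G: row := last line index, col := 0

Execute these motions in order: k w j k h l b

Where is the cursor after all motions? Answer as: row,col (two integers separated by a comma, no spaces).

Answer: 0,0

Derivation:
After 1 (k): row=0 col=0 char='c'
After 2 (w): row=0 col=5 char='d'
After 3 (j): row=1 col=5 char='n'
After 4 (k): row=0 col=5 char='d'
After 5 (h): row=0 col=4 char='_'
After 6 (l): row=0 col=5 char='d'
After 7 (b): row=0 col=0 char='c'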